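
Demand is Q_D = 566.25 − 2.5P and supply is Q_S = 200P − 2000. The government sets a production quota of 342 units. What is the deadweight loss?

7509.19

In inverse form: demand P = 226.5 − 0.4Q, supply P = 10 + 0.005Q.
Competitive equilibrium: 226.5 − 0.4Q = 10 + 0.005Q → Q* = 534.5679, P* = 12.6728.
At Q = 342: demand price = 226.5 − 0.4·342 = 89.7; supply price = 10 + 0.005·342 = 11.71.
ΔQ = 534.5679 − 342 = 192.5679; wedge = 89.7 − 11.71 = 77.99.
Welfare loss = ½ × 192.5679 × 77.99 = 7509.19.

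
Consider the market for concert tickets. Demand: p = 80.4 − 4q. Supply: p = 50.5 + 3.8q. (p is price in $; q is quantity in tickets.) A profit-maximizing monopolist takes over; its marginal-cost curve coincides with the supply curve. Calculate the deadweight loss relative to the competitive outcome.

$6.59

Competitive equilibrium: 80.4 − 4q = 50.5 + 3.8q → q* = 3.8333, p* = 65.0667.
Marginal revenue: MR = 80.4 − 8q. Set MR = MC: 80.4 − 8q = 50.5 + 3.8q → q_m = 2.5339.
Price p_m = 80.4 − 4·2.5339 = 70.2644; MC(q_m) = 50.5 + 3.8·2.5339 = 60.1288.
Competitive q* = 3.8333, so Δq = 1.2994; wedge = 70.2644 − 60.1288 = 10.1356.
Welfare loss = ½ × 1.2994 × 10.1356 = $6.59.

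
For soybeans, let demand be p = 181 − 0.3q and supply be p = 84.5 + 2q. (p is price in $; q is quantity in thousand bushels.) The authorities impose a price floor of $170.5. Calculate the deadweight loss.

$55.65 thousand

Competitive equilibrium: 181 − 0.3q = 84.5 + 2q → q* = 41.9565, p* = 168.413.
At the floor p = 170.5, quantity demanded = (181 − 170.5)/0.3 = 35.
Sellers' marginal cost at q' = 35: 84.5 + 2·35 = 154.5.
Δq = 41.9565 − 35 = 6.9565; wedge = 170.5 − 154.5 = 16.
DWL = ½ × 6.9565 × 16 = $55.65 thousand.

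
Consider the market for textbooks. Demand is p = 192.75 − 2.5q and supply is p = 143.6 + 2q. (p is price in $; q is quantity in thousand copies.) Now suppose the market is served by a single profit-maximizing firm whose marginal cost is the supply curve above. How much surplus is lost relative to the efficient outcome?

Competitive equilibrium: 192.75 − 2.5q = 143.6 + 2q → q* = 10.9222, p* = 165.4444.
Marginal revenue: MR = 192.75 − 5q. Set MR = MC: 192.75 − 5q = 143.6 + 2q → q_m = 7.0214.
Price p_m = 192.75 − 2.5·7.0214 = 175.1965; MC(q_m) = 143.6 + 2·7.0214 = 157.6428.
Competitive q* = 10.9222, so Δq = 3.9008; wedge = 175.1965 − 157.6428 = 17.5537.
Welfare loss = ½ × 3.9008 × 17.5537 = $34.24 thousand.

$34.24 thousand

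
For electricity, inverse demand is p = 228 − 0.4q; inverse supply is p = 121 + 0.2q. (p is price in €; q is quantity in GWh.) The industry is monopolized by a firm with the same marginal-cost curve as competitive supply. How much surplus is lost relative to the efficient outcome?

€1526.53

Competitive equilibrium: 228 − 0.4q = 121 + 0.2q → q* = 178.3333, p* = 156.6667.
Marginal revenue: MR = 228 − 0.8q. Set MR = MC: 228 − 0.8q = 121 + 0.2q → q_m = 107.
Price p_m = 228 − 0.4·107 = 185.2; MC(q_m) = 121 + 0.2·107 = 142.4.
Competitive q* = 178.3333, so Δq = 71.3333; wedge = 185.2 − 142.4 = 42.8.
Welfare loss = ½ × 71.3333 × 42.8 = €1526.53.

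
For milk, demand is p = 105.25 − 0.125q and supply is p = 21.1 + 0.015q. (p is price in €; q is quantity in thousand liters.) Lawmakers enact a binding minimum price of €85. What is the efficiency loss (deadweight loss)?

Competitive equilibrium: 105.25 − 0.125q = 21.1 + 0.015q → q* = 601.0714, p* = 30.1161.
At the floor p = 85, quantity demanded = (105.25 − 85)/0.125 = 162.
Sellers' marginal cost at q' = 162: 21.1 + 0.015·162 = 23.53.
Δq = 601.0714 − 162 = 439.0714; wedge = 85 − 23.53 = 61.47.
Deadweight loss = ½ × 439.0714 × 61.47 = €13494.86 thousand.

€13494.86 thousand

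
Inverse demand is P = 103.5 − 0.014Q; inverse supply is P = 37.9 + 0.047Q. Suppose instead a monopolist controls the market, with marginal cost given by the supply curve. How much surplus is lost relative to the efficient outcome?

Competitive equilibrium: 103.5 − 0.014Q = 37.9 + 0.047Q → Q* = 1075.40984, P* = 88.44426.
Marginal revenue: MR = 103.5 − 0.028Q. Set MR = MC: 103.5 − 0.028Q = 37.9 + 0.047Q → Q_m = 874.66667.
Price P_m = 103.5 − 0.014·874.66667 = 91.25467; MC(Q_m) = 37.9 + 0.047·874.66667 = 79.00933.
Competitive Q* = 1075.40984, so ΔQ = 200.74317; wedge = 91.25467 − 79.00933 = 12.24534.
DWL = ½ × 200.74317 × 12.24534 = 1229.08.

1229.08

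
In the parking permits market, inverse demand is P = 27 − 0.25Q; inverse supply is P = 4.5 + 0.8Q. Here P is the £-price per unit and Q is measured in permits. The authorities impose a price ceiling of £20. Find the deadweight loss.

Competitive equilibrium: 27 − 0.25Q = 4.5 + 0.8Q → Q* = 21.4286, P* = 21.6429.
At the ceiling P = 20, quantity supplied = (20 − 4.5)/0.8 = 19.375.
Willingness to pay at Q' = 19.375: 27 − 0.25·19.375 = 22.1563.
ΔQ = 21.4286 − 19.375 = 2.0536; wedge = 22.1563 − 20 = 2.1563.
The triangle = ½ × 2.0536 × 2.1563 = £2.21.

£2.21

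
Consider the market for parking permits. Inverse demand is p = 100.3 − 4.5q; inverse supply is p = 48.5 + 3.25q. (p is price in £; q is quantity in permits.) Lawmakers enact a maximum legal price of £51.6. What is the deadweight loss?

£127.23

Competitive equilibrium: 100.3 − 4.5q = 48.5 + 3.25q → q* = 6.6839, p* = 70.2226.
At the ceiling p = 51.6, quantity supplied = (51.6 − 48.5)/3.25 = 0.9538.
Willingness to pay at q' = 0.9538: 100.3 − 4.5·0.9538 = 96.0079.
Δq = 6.6839 − 0.9538 = 5.7301; wedge = 96.0079 − 51.6 = 44.4079.
Welfare loss = ½ × 5.7301 × 44.4079 = £127.23.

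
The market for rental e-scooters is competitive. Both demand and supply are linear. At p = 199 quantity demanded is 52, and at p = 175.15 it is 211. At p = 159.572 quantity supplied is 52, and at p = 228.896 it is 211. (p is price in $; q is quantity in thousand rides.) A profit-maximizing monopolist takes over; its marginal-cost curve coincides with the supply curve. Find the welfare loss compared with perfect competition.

Demand slope = (175.15 − 199)/(211 − 52) = −0.15, so p = 206.8 − 0.15q.
Supply slope = (228.896 − 159.572)/(211 − 52) = 0.436, so p = 136.9 + 0.436q.
Competitive equilibrium: 206.8 − 0.15q = 136.9 + 0.436q → q* = 119.2833, p* = 188.9075.
Marginal revenue: MR = 206.8 − 0.3q. Set MR = MC: 206.8 − 0.3q = 136.9 + 0.436q → q_m = 94.9728.
Price p_m = 206.8 − 0.15·94.9728 = 192.5541; MC(q_m) = 136.9 + 0.436·94.9728 = 178.3081.
Competitive q* = 119.2833, so Δq = 24.3105; wedge = 192.5541 − 178.3081 = 14.246.
Welfare loss = ½ × 24.3105 × 14.246 = $173.16 thousand.

$173.16 thousand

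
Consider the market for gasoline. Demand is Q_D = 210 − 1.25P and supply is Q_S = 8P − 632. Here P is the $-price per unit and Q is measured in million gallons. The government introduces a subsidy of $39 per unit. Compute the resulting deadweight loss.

$822.16 million

In inverse form: demand P = 168 − 0.8Q, supply P = 79 + 0.125Q.
Competitive equilibrium: 168 − 0.8Q = 79 + 0.125Q → Q* = 96.2162, P* = 91.027.
The subsidy lowers effective supply by 39: P = 40 + 0.125Q.
New quantity: 168 − 0.8Q = 40 + 0.125Q → Q' = 138.3784.
Overproduction ΔQ = 138.3784 − 96.2162 = 42.1622; wedge = subsidy = 39.
DWL = ½ × 42.1622 × 39 = $822.16 million.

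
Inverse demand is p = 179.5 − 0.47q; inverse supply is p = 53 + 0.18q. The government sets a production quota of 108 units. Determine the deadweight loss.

2438.22

Competitive equilibrium: 179.5 − 0.47q = 53 + 0.18q → q* = 194.6154, p* = 88.0308.
At q = 108: demand price = 179.5 − 0.47·108 = 128.74; supply price = 53 + 0.18·108 = 72.44.
Δq = 194.6154 − 108 = 86.6154; wedge = 128.74 − 72.44 = 56.3.
Welfare loss = ½ × 86.6154 × 56.3 = 2438.22.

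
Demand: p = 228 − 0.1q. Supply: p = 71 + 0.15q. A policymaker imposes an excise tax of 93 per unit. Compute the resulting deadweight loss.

Competitive equilibrium: 228 − 0.1q = 71 + 0.15q → q* = 628, p* = 165.2.
With the tax, the buyer price exceeds the seller price by 93: (228 − 0.1q) − (71 + 0.15q) = 93 → q' = 256.
Δq = 628 − 256 = 372; the wedge equals the tax, 93.
The triangle = ½ × 372 × 93 = 17298.

17298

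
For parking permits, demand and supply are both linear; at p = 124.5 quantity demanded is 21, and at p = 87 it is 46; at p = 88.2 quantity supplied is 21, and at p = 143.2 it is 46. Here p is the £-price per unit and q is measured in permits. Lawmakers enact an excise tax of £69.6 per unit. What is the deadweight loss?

£654.62

Demand slope = (87 − 124.5)/(46 − 21) = −1.5, so p = 156 − 1.5q.
Supply slope = (143.2 − 88.2)/(46 − 21) = 2.2, so p = 42 + 2.2q.
Competitive equilibrium: 156 − 1.5q = 42 + 2.2q → q* = 30.8108, p* = 109.7838.
With the tax, the buyer price exceeds the seller price by 69.6: (156 − 1.5q) − (42 + 2.2q) = 69.6 → q' = 12.
Δq = 30.8108 − 12 = 18.8108; the wedge equals the tax, 69.6.
Welfare loss = ½ × 18.8108 × 69.6 = £654.62.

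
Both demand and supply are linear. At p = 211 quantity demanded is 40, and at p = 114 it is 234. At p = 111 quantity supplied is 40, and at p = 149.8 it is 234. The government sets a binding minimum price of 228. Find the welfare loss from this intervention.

10947.46

Demand slope = (114 − 211)/(234 − 40) = −0.5, so p = 231 − 0.5q.
Supply slope = (149.8 − 111)/(234 − 40) = 0.2, so p = 103 + 0.2q.
Competitive equilibrium: 231 − 0.5q = 103 + 0.2q → q* = 182.85714, p* = 139.57143.
At the floor p = 228, quantity demanded = (231 − 228)/0.5 = 6.
Sellers' marginal cost at q' = 6: 103 + 0.2·6 = 104.2.
Δq = 182.85714 − 6 = 176.85714; wedge = 228 − 104.2 = 123.8.
Welfare loss = ½ × 176.85714 × 123.8 = 10947.46.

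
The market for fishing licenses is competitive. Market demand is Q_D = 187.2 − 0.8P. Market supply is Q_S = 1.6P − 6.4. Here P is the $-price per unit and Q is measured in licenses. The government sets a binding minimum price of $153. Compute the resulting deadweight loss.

In inverse form: demand P = 234 − 1.25Q, supply P = 4 + 0.625Q.
Competitive equilibrium: 234 − 1.25Q = 4 + 0.625Q → Q* = 122.6667, P* = 80.6667.
At the floor P = 153, quantity demanded = (234 − 153)/1.25 = 64.8.
Sellers' marginal cost at Q' = 64.8: 4 + 0.625·64.8 = 44.5.
ΔQ = 122.6667 − 64.8 = 57.8667; wedge = 153 − 44.5 = 108.5.
DWL = ½ × 57.8667 × 108.5 = $3139.27.

$3139.27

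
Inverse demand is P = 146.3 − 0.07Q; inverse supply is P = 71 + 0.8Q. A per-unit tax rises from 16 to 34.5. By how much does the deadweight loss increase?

536.93

Competitive equilibrium: 146.3 − 0.07Q = 71 + 0.8Q → Q* = 86.5517, P* = 140.2414.
For a per-unit tax t: ΔQ = t/0.87, so DWL = ½·t·(t/0.87) = t²/1.74.
At t = 16: DWL = 147.126. At t = 34.5: DWL = 684.052.
Increase = 684.052 − 147.126 = 536.93.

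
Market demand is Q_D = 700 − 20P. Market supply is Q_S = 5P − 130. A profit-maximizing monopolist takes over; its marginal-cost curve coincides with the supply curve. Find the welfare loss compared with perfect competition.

4.50

In inverse form: demand P = 35 − 0.05Q, supply P = 26 + 0.2Q.
Competitive equilibrium: 35 − 0.05Q = 26 + 0.2Q → Q* = 36, P* = 33.2.
Marginal revenue: MR = 35 − 0.1Q. Set MR = MC: 35 − 0.1Q = 26 + 0.2Q → Q_m = 30.
Price P_m = 35 − 0.05·30 = 33.5; MC(Q_m) = 26 + 0.2·30 = 32.
Competitive Q* = 36, so ΔQ = 6; wedge = 33.5 − 32 = 1.5.
DWL = ½ × 6 × 1.5 = 4.50.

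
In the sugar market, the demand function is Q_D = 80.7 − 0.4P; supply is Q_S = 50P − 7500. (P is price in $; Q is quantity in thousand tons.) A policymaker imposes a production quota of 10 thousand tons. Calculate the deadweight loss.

$139.86 thousand

In inverse form: demand P = 201.75 − 2.5Q, supply P = 150 + 0.02Q.
Competitive equilibrium: 201.75 − 2.5Q = 150 + 0.02Q → Q* = 20.5357, P* = 150.4107.
At Q = 10: demand price = 201.75 − 2.5·10 = 176.75; supply price = 150 + 0.02·10 = 150.2.
ΔQ = 20.5357 − 10 = 10.5357; wedge = 176.75 − 150.2 = 26.55.
Welfare loss = ½ × 10.5357 × 26.55 = $139.86 thousand.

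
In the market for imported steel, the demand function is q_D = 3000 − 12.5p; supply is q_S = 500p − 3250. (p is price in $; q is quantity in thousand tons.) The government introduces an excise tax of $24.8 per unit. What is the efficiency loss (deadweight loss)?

In inverse form: demand p = 240 − 0.08q, supply p = 6.5 + 0.002q.
Competitive equilibrium: 240 − 0.08q = 6.5 + 0.002q → q* = 2847.561, p* = 12.1951.
With the tax, the buyer price exceeds the seller price by 24.8: (240 − 0.08q) − (6.5 + 0.002q) = 24.8 → q' = 2545.122.
Δq = 2847.561 − 2545.122 = 302.439; the wedge equals the tax, 24.8.
The triangle = ½ × 302.439 × 24.8 = $3750.24 thousand.

$3750.24 thousand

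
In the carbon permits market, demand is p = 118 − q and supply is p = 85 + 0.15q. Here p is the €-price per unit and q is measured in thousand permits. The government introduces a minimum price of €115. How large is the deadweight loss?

Competitive equilibrium: 118 − q = 85 + 0.15q → q* = 28.6957, p* = 89.3043.
At the floor p = 115, quantity demanded = (118 − 115)/1 = 3.
Sellers' marginal cost at q' = 3: 85 + 0.15·3 = 85.45.
Δq = 28.6957 − 3 = 25.6957; wedge = 115 − 85.45 = 29.55.
DWL = ½ × 25.6957 × 29.55 = €379.65 thousand.

€379.65 thousand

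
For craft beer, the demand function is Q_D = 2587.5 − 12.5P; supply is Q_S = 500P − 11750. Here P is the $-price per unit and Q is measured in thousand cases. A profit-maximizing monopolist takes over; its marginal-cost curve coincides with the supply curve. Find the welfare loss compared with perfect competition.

In inverse form: demand P = 207 − 0.08Q, supply P = 23.5 + 0.002Q.
Competitive equilibrium: 207 − 0.08Q = 23.5 + 0.002Q → Q* = 2237.804878, P* = 27.97561.
Marginal revenue: MR = 207 − 0.16Q. Set MR = MC: 207 − 0.16Q = 23.5 + 0.002Q → Q_m = 1132.716049.
Price P_m = 207 − 0.08·1132.716049 = 116.382716; MC(Q_m) = 23.5 + 0.002·1132.716049 = 25.765432.
Competitive Q* = 2237.804878, so ΔQ = 1105.088829; wedge = 116.382716 − 25.765432 = 90.617284.
DWL = ½ × 1105.088829 × 90.617284 = $50070.07 thousand.

$50070.07 thousand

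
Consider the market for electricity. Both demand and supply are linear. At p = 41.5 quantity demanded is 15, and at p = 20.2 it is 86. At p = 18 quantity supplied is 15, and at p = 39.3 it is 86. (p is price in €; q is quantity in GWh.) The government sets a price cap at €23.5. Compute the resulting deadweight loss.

€130.21

Demand slope = (20.2 − 41.5)/(86 − 15) = −0.3, so p = 46 − 0.3q.
Supply slope = (39.3 − 18)/(86 − 15) = 0.3, so p = 13.5 + 0.3q.
Competitive equilibrium: 46 − 0.3q = 13.5 + 0.3q → q* = 54.1667, p* = 29.75.
At the ceiling p = 23.5, quantity supplied = (23.5 − 13.5)/0.3 = 33.3333.
Willingness to pay at q' = 33.3333: 46 − 0.3·33.3333 = 36.
Δq = 54.1667 − 33.3333 = 20.8334; wedge = 36 − 23.5 = 12.5.
Deadweight loss = ½ × 20.8334 × 12.5 = €130.21.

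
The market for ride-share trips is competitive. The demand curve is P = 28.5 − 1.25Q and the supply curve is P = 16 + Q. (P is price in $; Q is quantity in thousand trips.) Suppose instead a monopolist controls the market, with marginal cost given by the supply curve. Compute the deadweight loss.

Competitive equilibrium: 28.5 − 1.25Q = 16 + Q → Q* = 5.5556, P* = 21.5556.
Marginal revenue: MR = 28.5 − 2.5Q. Set MR = MC: 28.5 − 2.5Q = 16 + Q → Q_m = 3.5714.
Price P_m = 28.5 − 1.25·3.5714 = 24.0358; MC(Q_m) = 16 + 1·3.5714 = 19.5714.
Competitive Q* = 5.5556, so ΔQ = 1.9842; wedge = 24.0358 − 19.5714 = 4.4644.
Welfare loss = ½ × 1.9842 × 4.4644 = $4.43 thousand.

$4.43 thousand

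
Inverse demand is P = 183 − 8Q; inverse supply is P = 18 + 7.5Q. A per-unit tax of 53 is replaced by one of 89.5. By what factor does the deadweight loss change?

Competitive equilibrium: 183 − 8Q = 18 + 7.5Q → Q* = 10.6452, P* = 97.8387.
For a per-unit tax t: ΔQ = t/15.5, so DWL = ½·t·(t/15.5) = t²/31.
At t = 53: DWL = 90.613. At t = 89.5: DWL = 258.395.
Ratio = (89.5/53)² = 2.852.

2.852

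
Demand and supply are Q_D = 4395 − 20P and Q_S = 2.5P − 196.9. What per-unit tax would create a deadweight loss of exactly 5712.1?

In inverse form: demand P = 219.75 − 0.05Q, supply P = 78.76 + 0.4Q.
Competitive equilibrium: 219.75 − 0.05Q = 78.76 + 0.4Q → Q* = 313.3111, P* = 204.0844.
A tax t gives ΔQ = t/0.45 and wedge t, so DWL = t²/0.9.
t²/0.9 = 5712.1 → t² = 5140.89 → t = 71.7.

71.7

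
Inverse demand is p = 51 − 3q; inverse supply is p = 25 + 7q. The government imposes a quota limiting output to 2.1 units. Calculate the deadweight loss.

Competitive equilibrium: 51 − 3q = 25 + 7q → q* = 2.6, p* = 43.2.
At q = 2.1: demand price = 51 − 3·2.1 = 44.7; supply price = 25 + 7·2.1 = 39.7.
Δq = 2.6 − 2.1 = 0.5; wedge = 44.7 − 39.7 = 5.
Deadweight loss = ½ × 0.5 × 5 = 1.25.

1.25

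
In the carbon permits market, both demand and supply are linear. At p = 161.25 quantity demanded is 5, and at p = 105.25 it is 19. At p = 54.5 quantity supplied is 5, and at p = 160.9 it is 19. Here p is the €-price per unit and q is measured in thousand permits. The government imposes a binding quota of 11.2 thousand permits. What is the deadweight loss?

Demand slope = (105.25 − 161.25)/(19 − 5) = −4, so p = 181.25 − 4q.
Supply slope = (160.9 − 54.5)/(19 − 5) = 7.6, so p = 16.5 + 7.6q.
Competitive equilibrium: 181.25 − 4q = 16.5 + 7.6q → q* = 14.2026, p* = 124.4397.
At q = 11.2: demand price = 181.25 − 4·11.2 = 136.45; supply price = 16.5 + 7.6·11.2 = 101.62.
Δq = 14.2026 − 11.2 = 3.0026; wedge = 136.45 − 101.62 = 34.83.
DWL = ½ × 3.0026 × 34.83 = €52.29 thousand.

€52.29 thousand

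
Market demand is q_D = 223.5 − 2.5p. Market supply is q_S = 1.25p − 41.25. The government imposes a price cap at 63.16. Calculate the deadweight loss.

In inverse form: demand p = 89.4 − 0.4q, supply p = 33 + 0.8q.
Competitive equilibrium: 89.4 − 0.4q = 33 + 0.8q → q* = 47, p* = 70.6.
At the ceiling p = 63.16, quantity supplied = (63.16 − 33)/0.8 = 37.7.
Willingness to pay at q' = 37.7: 89.4 − 0.4·37.7 = 74.32.
Δq = 47 − 37.7 = 9.3; wedge = 74.32 − 63.16 = 11.16.
DWL = ½ × 9.3 × 11.16 = 51.894.

51.894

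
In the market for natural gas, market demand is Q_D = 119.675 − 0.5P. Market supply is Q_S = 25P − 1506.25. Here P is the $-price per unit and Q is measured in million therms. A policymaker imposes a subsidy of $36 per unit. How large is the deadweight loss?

$317.65 million

In inverse form: demand P = 239.35 − 2Q, supply P = 60.25 + 0.04Q.
Competitive equilibrium: 239.35 − 2Q = 60.25 + 0.04Q → Q* = 87.7941, P* = 63.7618.
The subsidy lowers effective supply by 36: P = 24.25 + 0.04Q.
New quantity: 239.35 − 2Q = 24.25 + 0.04Q → Q' = 105.4412.
Overproduction ΔQ = 105.4412 − 87.7941 = 17.6471; wedge = subsidy = 36.
The triangle = ½ × 17.6471 × 36 = $317.65 million.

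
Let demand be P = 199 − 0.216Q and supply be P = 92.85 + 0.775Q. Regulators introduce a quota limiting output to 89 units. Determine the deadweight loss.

162.58

Competitive equilibrium: 199 − 0.216Q = 92.85 + 0.775Q → Q* = 107.114, P* = 175.8634.
At Q = 89: demand price = 199 − 0.216·89 = 179.776; supply price = 92.85 + 0.775·89 = 161.825.
ΔQ = 107.114 − 89 = 18.114; wedge = 179.776 − 161.825 = 17.951.
Welfare loss = ½ × 18.114 × 17.951 = 162.58.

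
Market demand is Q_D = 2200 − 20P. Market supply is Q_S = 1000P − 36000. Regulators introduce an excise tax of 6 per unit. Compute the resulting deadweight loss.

In inverse form: demand P = 110 − 0.05Q, supply P = 36 + 0.001Q.
Competitive equilibrium: 110 − 0.05Q = 36 + 0.001Q → Q* = 1450.9804, P* = 37.451.
With the tax, the buyer price exceeds the seller price by 6: (110 − 0.05Q) − (36 + 0.001Q) = 6 → Q' = 1333.3333.
ΔQ = 1450.9804 − 1333.3333 = 117.6471; the wedge equals the tax, 6.
Welfare loss = ½ × 117.6471 × 6 = 352.94.

352.94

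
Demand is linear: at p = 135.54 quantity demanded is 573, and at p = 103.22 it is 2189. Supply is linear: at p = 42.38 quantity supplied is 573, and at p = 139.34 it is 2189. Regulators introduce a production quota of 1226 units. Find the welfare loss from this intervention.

10465.29

Demand slope = (103.22 − 135.54)/(2189 − 573) = −0.02, so p = 147 − 0.02q.
Supply slope = (139.34 − 42.38)/(2189 − 573) = 0.06, so p = 8 + 0.06q.
Competitive equilibrium: 147 − 0.02q = 8 + 0.06q → q* = 1737.5, p* = 112.25.
At q = 1226: demand price = 147 − 0.02·1226 = 122.48; supply price = 8 + 0.06·1226 = 81.56.
Δq = 1737.5 − 1226 = 511.5; wedge = 122.48 − 81.56 = 40.92.
DWL = ½ × 511.5 × 40.92 = 10465.29.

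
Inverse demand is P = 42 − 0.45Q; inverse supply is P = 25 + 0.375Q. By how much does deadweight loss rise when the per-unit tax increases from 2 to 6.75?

25.19

Competitive equilibrium: 42 − 0.45Q = 25 + 0.375Q → Q* = 20.6061, P* = 32.7273.
For a per-unit tax t: ΔQ = t/0.825, so DWL = ½·t·(t/0.825) = t²/1.65.
At t = 2: DWL = 2.424. At t = 6.75: DWL = 27.614.
Increase = 27.614 − 2.424 = 25.19.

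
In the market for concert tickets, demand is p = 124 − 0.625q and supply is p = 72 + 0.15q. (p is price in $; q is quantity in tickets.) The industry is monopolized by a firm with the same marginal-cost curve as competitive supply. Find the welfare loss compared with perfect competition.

Competitive equilibrium: 124 − 0.625q = 72 + 0.15q → q* = 67.0968, p* = 82.0645.
Marginal revenue: MR = 124 − 1.25q. Set MR = MC: 124 − 1.25q = 72 + 0.15q → q_m = 37.1429.
Price p_m = 124 − 0.625·37.1429 = 100.7857; MC(q_m) = 72 + 0.15·37.1429 = 77.5714.
Competitive q* = 67.0968, so Δq = 29.9539; wedge = 100.7857 − 77.5714 = 23.2143.
Deadweight loss = ½ × 29.9539 × 23.2143 = $347.68.

$347.68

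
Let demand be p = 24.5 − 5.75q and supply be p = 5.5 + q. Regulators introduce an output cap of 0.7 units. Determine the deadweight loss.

15.09

Competitive equilibrium: 24.5 − 5.75q = 5.5 + q → q* = 2.8148, p* = 8.3148.
At q = 0.7: demand price = 24.5 − 5.75·0.7 = 20.475; supply price = 5.5 + 1·0.7 = 6.2.
Δq = 2.8148 − 0.7 = 2.1148; wedge = 20.475 − 6.2 = 14.275.
Deadweight loss = ½ × 2.1148 × 14.275 = 15.09.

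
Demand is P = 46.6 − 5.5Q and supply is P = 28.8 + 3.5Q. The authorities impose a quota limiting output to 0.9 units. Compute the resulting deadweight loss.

Competitive equilibrium: 46.6 − 5.5Q = 28.8 + 3.5Q → Q* = 1.9778, P* = 35.7222.
At Q = 0.9: demand price = 46.6 − 5.5·0.9 = 41.65; supply price = 28.8 + 3.5·0.9 = 31.95.
ΔQ = 1.9778 − 0.9 = 1.0778; wedge = 41.65 − 31.95 = 9.7.
Deadweight loss = ½ × 1.0778 × 9.7 = 5.23.

5.23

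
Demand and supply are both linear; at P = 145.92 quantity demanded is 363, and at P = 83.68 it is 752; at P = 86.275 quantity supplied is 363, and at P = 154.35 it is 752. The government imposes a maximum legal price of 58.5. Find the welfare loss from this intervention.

Demand slope = (83.68 − 145.92)/(752 − 363) = −0.16, so P = 204 − 0.16Q.
Supply slope = (154.35 − 86.275)/(752 − 363) = 0.175, so P = 22.75 + 0.175Q.
Competitive equilibrium: 204 − 0.16Q = 22.75 + 0.175Q → Q* = 541.0448, P* = 117.4328.
At the ceiling P = 58.5, quantity supplied = (58.5 − 22.75)/0.175 = 204.2857.
Willingness to pay at Q' = 204.2857: 204 − 0.16·204.2857 = 171.3143.
ΔQ = 541.0448 − 204.2857 = 336.7591; wedge = 171.3143 − 58.5 = 112.8143.
The triangle = ½ × 336.7591 × 112.8143 = 18995.62.

18995.62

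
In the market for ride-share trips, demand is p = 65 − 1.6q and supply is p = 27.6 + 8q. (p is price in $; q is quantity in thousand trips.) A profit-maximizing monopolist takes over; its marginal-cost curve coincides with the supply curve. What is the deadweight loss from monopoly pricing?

Competitive equilibrium: 65 − 1.6q = 27.6 + 8q → q* = 3.8958, p* = 58.7667.
Marginal revenue: MR = 65 − 3.2q. Set MR = MC: 65 − 3.2q = 27.6 + 8q → q_m = 3.3393.
Price p_m = 65 − 1.6·3.3393 = 59.6571; MC(q_m) = 27.6 + 8·3.3393 = 54.3144.
Competitive q* = 3.8958, so Δq = 0.5565; wedge = 59.6571 − 54.3144 = 5.3427.
DWL = ½ × 0.5565 × 5.3427 = $1.49 thousand.

$1.49 thousand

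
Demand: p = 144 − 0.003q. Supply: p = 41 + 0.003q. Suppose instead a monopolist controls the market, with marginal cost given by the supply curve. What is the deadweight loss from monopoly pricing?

Competitive equilibrium: 144 − 0.003q = 41 + 0.003q → q* = 17166.666667, p* = 92.5.
Marginal revenue: MR = 144 − 0.006q. Set MR = MC: 144 − 0.006q = 41 + 0.003q → q_m = 11444.444444.
Price p_m = 144 − 0.003·11444.444444 = 109.666667; MC(q_m) = 41 + 0.003·11444.444444 = 75.333333.
Competitive q* = 17166.666667, so Δq = 5722.222223; wedge = 109.666667 − 75.333333 = 34.333334.
Welfare loss = ½ × 5722.222223 × 34.333334 = 98231.48.

98231.48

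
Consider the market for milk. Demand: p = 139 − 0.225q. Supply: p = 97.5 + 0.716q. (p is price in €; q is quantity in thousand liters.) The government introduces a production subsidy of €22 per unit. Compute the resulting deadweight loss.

Competitive equilibrium: 139 − 0.225q = 97.5 + 0.716q → q* = 44.102, p* = 129.077.
The subsidy lowers effective supply by 22: p = 75.5 + 0.716q.
New quantity: 139 − 0.225q = 75.5 + 0.716q → q' = 67.4814.
Overproduction Δq = 67.4814 − 44.102 = 23.3794; wedge = subsidy = 22.
The triangle = ½ × 23.3794 × 22 = €257.17 thousand.

€257.17 thousand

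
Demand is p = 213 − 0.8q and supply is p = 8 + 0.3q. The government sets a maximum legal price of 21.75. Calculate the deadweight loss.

10861.82

Competitive equilibrium: 213 − 0.8q = 8 + 0.3q → q* = 186.36364, p* = 63.90909.
At the ceiling p = 21.75, quantity supplied = (21.75 − 8)/0.3 = 45.83333.
Willingness to pay at q' = 45.83333: 213 − 0.8·45.83333 = 176.33334.
Δq = 186.36364 − 45.83333 = 140.53031; wedge = 176.33334 − 21.75 = 154.58334.
Deadweight loss = ½ × 140.53031 × 154.58334 = 10861.82.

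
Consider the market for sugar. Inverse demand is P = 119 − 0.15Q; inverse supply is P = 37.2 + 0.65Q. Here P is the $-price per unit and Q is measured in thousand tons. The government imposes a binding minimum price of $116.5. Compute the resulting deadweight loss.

Competitive equilibrium: 119 − 0.15Q = 37.2 + 0.65Q → Q* = 102.25, P* = 103.6625.
At the floor P = 116.5, quantity demanded = (119 − 116.5)/0.15 = 16.6667.
Sellers' marginal cost at Q' = 16.6667: 37.2 + 0.65·16.6667 = 48.0334.
ΔQ = 102.25 − 16.6667 = 85.5833; wedge = 116.5 − 48.0334 = 68.4666.
Welfare loss = ½ × 85.5833 × 68.4666 = $2929.80 thousand.

$2929.80 thousand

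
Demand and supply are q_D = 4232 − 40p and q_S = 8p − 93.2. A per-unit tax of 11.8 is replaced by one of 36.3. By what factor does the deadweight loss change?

In inverse form: demand p = 105.8 − 0.025q, supply p = 11.65 + 0.125q.
Competitive equilibrium: 105.8 − 0.025q = 11.65 + 0.125q → q* = 627.6667, p* = 90.1083.
For a per-unit tax t: Δq = t/0.15, so DWL = ½·t·(t/0.15) = t²/0.3.
At t = 11.8: DWL = 464.133. At t = 36.3: DWL = 4392.3.
Ratio = (36.3/11.8)² = 9.463.

9.463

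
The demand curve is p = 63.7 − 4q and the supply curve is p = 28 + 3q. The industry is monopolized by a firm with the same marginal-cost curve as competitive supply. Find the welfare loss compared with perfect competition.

12.04

Competitive equilibrium: 63.7 − 4q = 28 + 3q → q* = 5.1, p* = 43.3.
Marginal revenue: MR = 63.7 − 8q. Set MR = MC: 63.7 − 8q = 28 + 3q → q_m = 3.2455.
Price p_m = 63.7 − 4·3.2455 = 50.718; MC(q_m) = 28 + 3·3.2455 = 37.7365.
Competitive q* = 5.1, so Δq = 1.8545; wedge = 50.718 − 37.7365 = 12.9815.
Welfare loss = ½ × 1.8545 × 12.9815 = 12.04.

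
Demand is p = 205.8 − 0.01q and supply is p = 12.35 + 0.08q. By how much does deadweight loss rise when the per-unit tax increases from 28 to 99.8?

Competitive equilibrium: 205.8 − 0.01q = 12.35 + 0.08q → q* = 2149.4444, p* = 184.3056.
For a per-unit tax t: Δq = t/0.09, so DWL = ½·t·(t/0.09) = t²/0.18.
At t = 28: DWL = 4355.556. At t = 99.8: DWL = 55333.556.
Increase = 55333.556 − 4355.556 = 50978.

50978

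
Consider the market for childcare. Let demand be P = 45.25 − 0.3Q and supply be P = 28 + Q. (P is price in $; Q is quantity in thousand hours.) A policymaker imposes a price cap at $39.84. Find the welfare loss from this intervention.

$1.33 thousand

Competitive equilibrium: 45.25 − 0.3Q = 28 + Q → Q* = 13.2692, P* = 41.2692.
At the ceiling P = 39.84, quantity supplied = (39.84 − 28)/1 = 11.84.
Willingness to pay at Q' = 11.84: 45.25 − 0.3·11.84 = 41.698.
ΔQ = 13.2692 − 11.84 = 1.4292; wedge = 41.698 − 39.84 = 1.858.
DWL = ½ × 1.4292 × 1.858 = $1.33 thousand.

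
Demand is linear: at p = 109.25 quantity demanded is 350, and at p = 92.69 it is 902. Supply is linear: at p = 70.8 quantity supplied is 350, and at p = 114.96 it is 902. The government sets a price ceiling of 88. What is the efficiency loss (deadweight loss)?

995.64

Demand slope = (92.69 − 109.25)/(902 − 350) = −0.03, so p = 119.75 − 0.03q.
Supply slope = (114.96 − 70.8)/(902 − 350) = 0.08, so p = 42.8 + 0.08q.
Competitive equilibrium: 119.75 − 0.03q = 42.8 + 0.08q → q* = 699.5455, p* = 98.7636.
At the ceiling p = 88, quantity supplied = (88 − 42.8)/0.08 = 565.
Willingness to pay at q' = 565: 119.75 − 0.03·565 = 102.8.
Δq = 699.5455 − 565 = 134.5455; wedge = 102.8 − 88 = 14.8.
DWL = ½ × 134.5455 × 14.8 = 995.64.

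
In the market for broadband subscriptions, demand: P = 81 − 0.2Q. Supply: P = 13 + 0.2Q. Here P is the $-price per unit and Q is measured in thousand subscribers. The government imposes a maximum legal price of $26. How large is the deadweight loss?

Competitive equilibrium: 81 − 0.2Q = 13 + 0.2Q → Q* = 170, P* = 47.
At the ceiling P = 26, quantity supplied = (26 − 13)/0.2 = 65.
Willingness to pay at Q' = 65: 81 − 0.2·65 = 68.
ΔQ = 170 − 65 = 105; wedge = 68 − 26 = 42.
DWL = ½ × 105 × 42 = $2205 thousand.

$2205 thousand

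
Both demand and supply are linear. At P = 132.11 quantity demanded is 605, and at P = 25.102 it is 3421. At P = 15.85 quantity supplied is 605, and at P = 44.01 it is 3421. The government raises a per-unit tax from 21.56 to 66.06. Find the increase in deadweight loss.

40615.52

Demand slope = (25.102 − 132.11)/(3421 − 605) = −0.038, so P = 155.1 − 0.038Q.
Supply slope = (44.01 − 15.85)/(3421 − 605) = 0.01, so P = 9.8 + 0.01Q.
Competitive equilibrium: 155.1 − 0.038Q = 9.8 + 0.01Q → Q* = 3027.0833, P* = 40.0708.
For a per-unit tax t: ΔQ = t/0.048, so DWL = ½·t·(t/0.048) = t²/0.096.
At t = 21.56: DWL = 4842.017. At t = 66.06: DWL = 45457.538.
Increase = 45457.538 − 4842.017 = 40615.52.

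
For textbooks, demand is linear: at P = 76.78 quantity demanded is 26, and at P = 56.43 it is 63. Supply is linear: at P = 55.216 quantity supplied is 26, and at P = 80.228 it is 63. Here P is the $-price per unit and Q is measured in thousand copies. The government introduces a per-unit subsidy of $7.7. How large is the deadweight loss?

$24.18 thousand

Demand slope = (56.43 − 76.78)/(63 − 26) = −0.55, so P = 91.08 − 0.55Q.
Supply slope = (80.228 − 55.216)/(63 − 26) = 0.676, so P = 37.64 + 0.676Q.
Competitive equilibrium: 91.08 − 0.55Q = 37.64 + 0.676Q → Q* = 43.5889, P* = 67.1061.
The subsidy lowers effective supply by 7.7: P = 29.94 + 0.676Q.
New quantity: 91.08 − 0.55Q = 29.94 + 0.676Q → Q' = 49.8695.
Overproduction ΔQ = 49.8695 − 43.5889 = 6.2806; wedge = subsidy = 7.7.
The triangle = ½ × 6.2806 × 7.7 = $24.18 thousand.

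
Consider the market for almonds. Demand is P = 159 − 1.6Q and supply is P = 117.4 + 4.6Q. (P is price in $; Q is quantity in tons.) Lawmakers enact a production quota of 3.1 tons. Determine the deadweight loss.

Competitive equilibrium: 159 − 1.6Q = 117.4 + 4.6Q → Q* = 6.7097, P* = 148.2645.
At Q = 3.1: demand price = 159 − 1.6·3.1 = 154.04; supply price = 117.4 + 4.6·3.1 = 131.66.
ΔQ = 6.7097 − 3.1 = 3.6097; wedge = 154.04 − 131.66 = 22.38.
Welfare loss = ½ × 3.6097 × 22.38 = $40.39.

$40.39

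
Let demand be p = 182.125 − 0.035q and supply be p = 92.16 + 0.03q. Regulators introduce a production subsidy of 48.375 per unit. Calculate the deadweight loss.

Competitive equilibrium: 182.125 − 0.035q = 92.16 + 0.03q → q* = 1384.0769, p* = 133.6823.
The subsidy lowers effective supply by 48.375: p = 43.785 + 0.03q.
New quantity: 182.125 − 0.035q = 43.785 + 0.03q → q' = 2128.3077.
Overproduction Δq = 2128.3077 − 1384.0769 = 744.2308; wedge = subsidy = 48.375.
Welfare loss = ½ × 744.2308 × 48.375 = 18001.08.

18001.08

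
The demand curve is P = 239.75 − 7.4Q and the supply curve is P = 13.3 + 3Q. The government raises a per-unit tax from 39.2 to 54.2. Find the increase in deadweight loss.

67.36

Competitive equilibrium: 239.75 − 7.4Q = 13.3 + 3Q → Q* = 21.774, P* = 78.6221.
For a per-unit tax t: ΔQ = t/10.4, so DWL = ½·t·(t/10.4) = t²/20.8.
At t = 39.2: DWL = 73.877. At t = 54.2: DWL = 141.233.
Increase = 141.233 − 73.877 = 67.36.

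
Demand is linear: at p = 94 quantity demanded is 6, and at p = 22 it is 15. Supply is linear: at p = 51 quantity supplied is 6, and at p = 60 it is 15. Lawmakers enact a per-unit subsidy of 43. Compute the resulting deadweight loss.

102.72

Demand slope = (22 − 94)/(15 − 6) = −8, so p = 142 − 8q.
Supply slope = (60 − 51)/(15 − 6) = 1, so p = 45 + q.
Competitive equilibrium: 142 − 8q = 45 + q → q* = 10.7778, p* = 55.7778.
The subsidy lowers effective supply by 43: p = 2 + q.
New quantity: 142 − 8q = 2 + q → q' = 15.5556.
Overproduction Δq = 15.5556 − 10.7778 = 4.7778; wedge = subsidy = 43.
DWL = ½ × 4.7778 × 43 = 102.72.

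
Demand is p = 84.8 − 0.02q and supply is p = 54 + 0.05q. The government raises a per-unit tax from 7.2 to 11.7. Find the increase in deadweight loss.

607.50

Competitive equilibrium: 84.8 − 0.02q = 54 + 0.05q → q* = 440, p* = 76.
For a per-unit tax t: Δq = t/0.07, so DWL = ½·t·(t/0.07) = t²/0.14.
At t = 7.2: DWL = 370.286. At t = 11.7: DWL = 977.786.
Increase = 977.786 − 370.286 = 607.50.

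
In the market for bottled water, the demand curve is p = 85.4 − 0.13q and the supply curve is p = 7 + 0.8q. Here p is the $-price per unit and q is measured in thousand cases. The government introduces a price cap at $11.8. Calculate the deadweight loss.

$2850.94 thousand

Competitive equilibrium: 85.4 − 0.13q = 7 + 0.8q → q* = 84.3011, p* = 74.4409.
At the ceiling p = 11.8, quantity supplied = (11.8 − 7)/0.8 = 6.
Willingness to pay at q' = 6: 85.4 − 0.13·6 = 84.62.
Δq = 84.3011 − 6 = 78.3011; wedge = 84.62 − 11.8 = 72.82.
DWL = ½ × 78.3011 × 72.82 = $2850.94 thousand.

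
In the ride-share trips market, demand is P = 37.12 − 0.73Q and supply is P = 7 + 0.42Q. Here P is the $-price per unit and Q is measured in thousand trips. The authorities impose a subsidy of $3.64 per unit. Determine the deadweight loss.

$5.76 thousand

Competitive equilibrium: 37.12 − 0.73Q = 7 + 0.42Q → Q* = 26.1913, P* = 18.0003.
The subsidy lowers effective supply by 3.64: P = 3.36 + 0.42Q.
New quantity: 37.12 − 0.73Q = 3.36 + 0.42Q → Q' = 29.3565.
Overproduction ΔQ = 29.3565 − 26.1913 = 3.1652; wedge = subsidy = 3.64.
Welfare loss = ½ × 3.1652 × 3.64 = $5.76 thousand.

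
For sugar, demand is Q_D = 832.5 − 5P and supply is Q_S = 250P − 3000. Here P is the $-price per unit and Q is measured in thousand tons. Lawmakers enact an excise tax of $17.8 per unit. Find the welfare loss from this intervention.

In inverse form: demand P = 166.5 − 0.2Q, supply P = 12 + 0.004Q.
Competitive equilibrium: 166.5 − 0.2Q = 12 + 0.004Q → Q* = 757.3529, P* = 15.0294.
With the tax, the buyer price exceeds the seller price by 17.8: (166.5 − 0.2Q) − (12 + 0.004Q) = 17.8 → Q' = 670.098.
ΔQ = 757.3529 − 670.098 = 87.2549; the wedge equals the tax, 17.8.
Deadweight loss = ½ × 87.2549 × 17.8 = $776.57 thousand.

$776.57 thousand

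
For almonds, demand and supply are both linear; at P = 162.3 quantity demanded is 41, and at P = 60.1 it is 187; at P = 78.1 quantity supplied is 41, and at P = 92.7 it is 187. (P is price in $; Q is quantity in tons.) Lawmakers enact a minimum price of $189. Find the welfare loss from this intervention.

Demand slope = (60.1 − 162.3)/(187 − 41) = −0.7, so P = 191 − 0.7Q.
Supply slope = (92.7 − 78.1)/(187 − 41) = 0.1, so P = 74 + 0.1Q.
Competitive equilibrium: 191 − 0.7Q = 74 + 0.1Q → Q* = 146.25, P* = 88.625.
At the floor P = 189, quantity demanded = (191 − 189)/0.7 = 2.857143.
Sellers' marginal cost at Q' = 2.857143: 74 + 0.1·2.857143 = 74.285714.
ΔQ = 146.25 − 2.857143 = 143.392857; wedge = 189 − 74.285714 = 114.714286.
Welfare loss = ½ × 143.392857 × 114.714286 = $8224.60.

$8224.60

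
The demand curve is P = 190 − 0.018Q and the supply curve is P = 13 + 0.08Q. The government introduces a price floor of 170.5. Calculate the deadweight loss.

Competitive equilibrium: 190 − 0.018Q = 13 + 0.08Q → Q* = 1806.12245, P* = 157.4898.
At the floor P = 170.5, quantity demanded = (190 − 170.5)/0.018 = 1083.33333.
Sellers' marginal cost at Q' = 1083.33333: 13 + 0.08·1083.33333 = 99.66667.
ΔQ = 1806.12245 − 1083.33333 = 722.78912; wedge = 170.5 − 99.66667 = 70.83333.
Welfare loss = ½ × 722.78912 × 70.83333 = 25598.78.

25598.78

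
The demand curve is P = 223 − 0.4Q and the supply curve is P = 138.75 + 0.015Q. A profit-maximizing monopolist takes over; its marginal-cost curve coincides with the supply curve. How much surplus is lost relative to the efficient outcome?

Competitive equilibrium: 223 − 0.4Q = 138.75 + 0.015Q → Q* = 203.012, P* = 141.7952.
Marginal revenue: MR = 223 − 0.8Q. Set MR = MC: 223 − 0.8Q = 138.75 + 0.015Q → Q_m = 103.3742.
Price P_m = 223 − 0.4·103.3742 = 181.6503; MC(Q_m) = 138.75 + 0.015·103.3742 = 140.3006.
Competitive Q* = 203.012, so ΔQ = 99.6378; wedge = 181.6503 − 140.3006 = 41.3497.
The triangle = ½ × 99.6378 × 41.3497 = 2060.

2060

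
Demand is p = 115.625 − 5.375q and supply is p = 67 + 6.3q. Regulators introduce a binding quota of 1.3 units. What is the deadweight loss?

47.91

Competitive equilibrium: 115.625 − 5.375q = 67 + 6.3q → q* = 4.1649, p* = 93.2388.
At q = 1.3: demand price = 115.625 − 5.375·1.3 = 108.6375; supply price = 67 + 6.3·1.3 = 75.19.
Δq = 4.1649 − 1.3 = 2.8649; wedge = 108.6375 − 75.19 = 33.4475.
Welfare loss = ½ × 2.8649 × 33.4475 = 47.91.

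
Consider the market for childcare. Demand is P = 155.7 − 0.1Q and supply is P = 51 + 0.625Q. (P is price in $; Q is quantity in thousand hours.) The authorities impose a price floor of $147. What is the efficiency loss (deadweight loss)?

Competitive equilibrium: 155.7 − 0.1Q = 51 + 0.625Q → Q* = 144.4138, P* = 141.2586.
At the floor P = 147, quantity demanded = (155.7 − 147)/0.1 = 87.
Sellers' marginal cost at Q' = 87: 51 + 0.625·87 = 105.375.
ΔQ = 144.4138 − 87 = 57.4138; wedge = 147 − 105.375 = 41.625.
Deadweight loss = ½ × 57.4138 × 41.625 = $1194.92 thousand.

$1194.92 thousand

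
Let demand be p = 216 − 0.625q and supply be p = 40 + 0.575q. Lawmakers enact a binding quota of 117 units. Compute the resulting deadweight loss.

Competitive equilibrium: 216 − 0.625q = 40 + 0.575q → q* = 146.6667, p* = 124.3333.
At q = 117: demand price = 216 − 0.625·117 = 142.875; supply price = 40 + 0.575·117 = 107.275.
Δq = 146.6667 − 117 = 29.6667; wedge = 142.875 − 107.275 = 35.6.
Welfare loss = ½ × 29.6667 × 35.6 = 528.07.

528.07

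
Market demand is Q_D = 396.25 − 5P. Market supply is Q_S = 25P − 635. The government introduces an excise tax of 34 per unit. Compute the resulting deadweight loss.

2408.33

In inverse form: demand P = 79.25 − 0.2Q, supply P = 25.4 + 0.04Q.
Competitive equilibrium: 79.25 − 0.2Q = 25.4 + 0.04Q → Q* = 224.375, P* = 34.375.
With the tax, the buyer price exceeds the seller price by 34: (79.25 − 0.2Q) − (25.4 + 0.04Q) = 34 → Q' = 82.7083.
ΔQ = 224.375 − 82.7083 = 141.6667; the wedge equals the tax, 34.
Welfare loss = ½ × 141.6667 × 34 = 2408.33.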